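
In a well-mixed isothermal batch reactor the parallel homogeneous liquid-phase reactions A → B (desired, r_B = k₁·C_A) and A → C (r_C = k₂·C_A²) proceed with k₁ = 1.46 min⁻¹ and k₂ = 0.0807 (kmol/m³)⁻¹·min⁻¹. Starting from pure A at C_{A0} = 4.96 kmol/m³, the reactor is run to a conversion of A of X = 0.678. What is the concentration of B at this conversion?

C_A = C_{A0}(1−X) = 1.597 kmol/m³.
Along a PFR/batch, dC_B/dC_A = −r_B/(r_B+r_C) = −k₁/(k₁+k₂·C_A).
Integrating from C_{A0} to C_A: C_B = (1.46/0.0807)·ln[(1.46+0.0807·4.96)/(1.46+0.0807·1.60)] = 18.09·ln(1.860/1.589) = 2.853 kmol/m³.

2.85 kmol/m³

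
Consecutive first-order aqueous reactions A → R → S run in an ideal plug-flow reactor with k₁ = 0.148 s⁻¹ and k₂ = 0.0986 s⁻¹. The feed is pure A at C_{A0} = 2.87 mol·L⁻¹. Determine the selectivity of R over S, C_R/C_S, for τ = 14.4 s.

0.719

For first-order series with pure A initially, C_R(τ) = k₁C_{A0}/(k₂−k₁)·(e^(−k₁τ) − e^(−k₂τ)).
e^(−k₁τ) = e^(−0.148×14.4) = e^(−2.131) = 0.1187; e^(−k₂τ) = e^(−1.420) = 0.2418.
C_R = 0.148×2.87/(0.0986−0.148) × (0.1187−0.2418) = (-8.598)×(-0.1231) = 1.058 mol·L⁻¹.
C_A = C_{A0}e^(−k₁τ) = 0.3407 mol·L⁻¹, so C_S = C_{A0}−C_A−C_R = 1.471 mol·L⁻¹; C_R/C_S = 0.719.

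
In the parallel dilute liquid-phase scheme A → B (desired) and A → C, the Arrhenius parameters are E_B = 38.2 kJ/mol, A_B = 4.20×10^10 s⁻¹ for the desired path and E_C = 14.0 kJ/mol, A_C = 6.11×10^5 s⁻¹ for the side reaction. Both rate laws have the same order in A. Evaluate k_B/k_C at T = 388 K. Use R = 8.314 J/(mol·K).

With equal orders, S_{B/C} = k_B/k_C = (A_B/A_C)·exp[(E_C−E_B)/(RT)].
(E_C−E_B)/(RT) = (14.0−38.2)×10³/(8.314×388) = -24200/3226 = -7.502.
k_B/k_C = (4.20×10^10/6.11×10^5)·exp(-7.502) = 68740 × 5.520×10^-4 = 37.9.

37.9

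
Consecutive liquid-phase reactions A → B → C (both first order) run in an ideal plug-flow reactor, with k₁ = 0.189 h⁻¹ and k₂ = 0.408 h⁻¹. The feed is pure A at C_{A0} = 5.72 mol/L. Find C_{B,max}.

For a first-order series the maximum intermediate yield is C_{B,max}/C_{A0} = (k₁/k₂)^[k₂/(k₂−k₁)].
= (0.189/0.408)^(0.408/(0.408−0.189)) = (0.4632)^(1.863) = 0.2384.
C_{B,max} = 0.2384×5.72 = 1.36 mol/L.

1.36 mol/L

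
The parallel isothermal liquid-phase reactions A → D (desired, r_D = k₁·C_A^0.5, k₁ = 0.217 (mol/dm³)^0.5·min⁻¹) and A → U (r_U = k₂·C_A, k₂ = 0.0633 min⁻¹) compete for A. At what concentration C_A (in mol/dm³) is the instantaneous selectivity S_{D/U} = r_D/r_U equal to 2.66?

S_{D/U} = (k₁/k₂)·C_A^-0.5 ⇒ C_A = (S·k₂/k₁)^(-2).
= (2.66×0.0633/0.217)^(-2) = (0.7759)^(-2) = 1.66 mol/dm³.

1.66 mol/dm³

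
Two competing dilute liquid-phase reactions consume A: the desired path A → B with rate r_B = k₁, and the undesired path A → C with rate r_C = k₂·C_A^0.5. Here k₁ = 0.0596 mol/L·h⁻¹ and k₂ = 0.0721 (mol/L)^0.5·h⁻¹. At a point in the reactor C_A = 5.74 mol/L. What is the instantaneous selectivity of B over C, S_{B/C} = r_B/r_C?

S_{B/C} = r_B/r_C = (k₁)/(k₂·C_A^0.5) = (k₁/k₂)·C_A^-0.5.
= (0.0596) / (0.0721×5.740^0.5) = 0.05960/0.1727 = 0.345.

0.345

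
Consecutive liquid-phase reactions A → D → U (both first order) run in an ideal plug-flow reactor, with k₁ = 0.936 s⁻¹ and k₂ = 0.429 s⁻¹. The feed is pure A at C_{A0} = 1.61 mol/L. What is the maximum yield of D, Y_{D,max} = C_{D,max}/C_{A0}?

For a first-order series the maximum intermediate yield is C_{D,max}/C_{A0} = (k₁/k₂)^[k₂/(k₂−k₁)].
= (0.936/0.429)^(0.429/(0.429−0.936)) = (2.182)^(-0.8462) = 0.5168.

0.517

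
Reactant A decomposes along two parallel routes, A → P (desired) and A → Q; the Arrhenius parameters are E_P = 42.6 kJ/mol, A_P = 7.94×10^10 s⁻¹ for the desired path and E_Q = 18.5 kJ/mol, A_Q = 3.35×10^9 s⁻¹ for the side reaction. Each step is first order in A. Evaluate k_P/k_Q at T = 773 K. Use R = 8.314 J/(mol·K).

Since both paths have the same order in A, the concentration cancels and S_{P/Q} = k_P/k_Q = (A_P/A_Q)·exp[(E_Q−E_P)/(RT)].
(E_Q−E_P)/(RT) = (18.5−42.6)×10³/(8.314×773) = -24100/6427 = -3.750.
k_P/k_Q = (7.94×10^10/3.35×10^9)·exp(-3.750) = 23.70 × 0.02352 = 0.557.

0.557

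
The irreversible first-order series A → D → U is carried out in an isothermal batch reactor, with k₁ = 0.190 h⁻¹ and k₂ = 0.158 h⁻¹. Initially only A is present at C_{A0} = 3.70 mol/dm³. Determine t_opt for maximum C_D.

Setting dC_D/dt = 0 gives t_opt = ln(k₂/k₁)/(k₂−k₁).
= ln(0.158/0.190)/(0.158−0.190) = ln(0.8316)/-0.03200 = -0.1844/-0.03200 = 5.76 h.

5.76 h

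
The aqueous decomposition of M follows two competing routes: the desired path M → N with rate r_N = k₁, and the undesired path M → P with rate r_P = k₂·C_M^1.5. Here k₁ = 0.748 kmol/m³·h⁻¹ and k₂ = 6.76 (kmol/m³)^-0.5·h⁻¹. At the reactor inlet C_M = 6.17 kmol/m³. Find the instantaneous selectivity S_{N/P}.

0.00722

S_{N/P} = r_N/r_P = (k₁)/(k₂·C_M^1.5) = (k₁/k₂)·C_M^-1.5.
= (0.748) / (6.76×6.170^1.5) = 0.7480/103.6 = 0.00722.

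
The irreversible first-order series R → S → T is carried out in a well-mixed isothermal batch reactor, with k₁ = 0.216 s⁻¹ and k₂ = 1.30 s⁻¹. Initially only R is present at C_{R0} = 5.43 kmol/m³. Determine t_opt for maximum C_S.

1.66 s

The intermediate peaks when r₁ = r₂, i.e. k₁e^(−k₁t) = k₂e^(−k₂t), giving t_opt = ln(k₂/k₁)/(k₂−k₁).
= ln(1.30/0.216)/(1.30−0.216) = ln(6.019)/1.084 = 1.795/1.084 = 1.66 s.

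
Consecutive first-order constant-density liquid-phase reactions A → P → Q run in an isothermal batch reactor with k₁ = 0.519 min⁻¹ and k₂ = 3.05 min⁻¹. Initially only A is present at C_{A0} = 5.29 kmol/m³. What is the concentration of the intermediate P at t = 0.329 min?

0.517 kmol/m³

The intermediate concentration in a first-order A→B→C sequence is C_P = k₁C_{A0}(e^(−k₁t) − e^(−k₂t))/(k₂−k₁).
e^(−k₁t) = e^(−0.519×0.329) = e^(−0.1708) = 0.8430; e^(−k₂t) = e^(−1.003) = 0.3666.
C_P = 0.519×5.29/(3.05−0.519) × (0.8430−0.3666) = 1.085×0.4764 = 0.5168 kmol/m³.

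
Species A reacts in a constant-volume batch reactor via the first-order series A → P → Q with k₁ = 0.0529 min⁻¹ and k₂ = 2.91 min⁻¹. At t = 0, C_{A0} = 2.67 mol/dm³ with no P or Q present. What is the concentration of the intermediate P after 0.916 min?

0.0437 mol/dm³

For first-order series with pure A initially, C_P(t) = k₁C_{A0}/(k₂−k₁)·(e^(−k₁t) − e^(−k₂t)).
e^(−k₁t) = e^(−0.0529×0.916) = e^(−0.04846) = 0.9527; e^(−k₂t) = e^(−2.666) = 0.06956.
C_P = 0.0529×2.67/(2.91−0.0529) × (0.9527−0.06956) = 0.04944×0.8831 = 0.04366 mol/dm³.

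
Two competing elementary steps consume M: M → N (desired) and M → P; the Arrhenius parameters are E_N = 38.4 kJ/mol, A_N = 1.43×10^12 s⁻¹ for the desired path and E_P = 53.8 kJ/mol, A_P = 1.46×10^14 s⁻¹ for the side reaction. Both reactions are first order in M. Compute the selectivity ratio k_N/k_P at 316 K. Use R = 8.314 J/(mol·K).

Since both paths have the same order in M, the concentration cancels and S_{N/P} = k_N/k_P = (A_N/A_P)·exp[(E_P−E_N)/(RT)].
(E_P−E_N)/(RT) = (53.8−38.4)×10³/(8.314×316) = 15400/2627 = 5.862.
k_N/k_P = (1.43×10^12/1.46×10^14)·exp(5.862) = 0.009795 × 351.3 = 3.44.
Since E_N < E_P, lowering the temperature improves selectivity toward N.

3.44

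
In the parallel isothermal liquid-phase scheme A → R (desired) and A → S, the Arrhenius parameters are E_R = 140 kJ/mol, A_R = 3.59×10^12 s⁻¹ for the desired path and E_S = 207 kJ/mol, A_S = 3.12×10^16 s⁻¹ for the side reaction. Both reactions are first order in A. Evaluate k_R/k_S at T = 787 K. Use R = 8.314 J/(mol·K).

Since both paths have the same order in A, the concentration cancels and S_{R/S} = k_R/k_S = (A_R/A_S)·exp[(E_S−E_R)/(RT)].
(E_S−E_R)/(RT) = (207−140)×10³/(8.314×787) = 67000/6543 = 10.24.
k_R/k_S = (3.59×10^12/3.12×10^16)·exp(10.24) = 1.151×10^-4 × 27995 = 3.22.
Since E_R < E_S, lowering the temperature improves selectivity toward R.

3.22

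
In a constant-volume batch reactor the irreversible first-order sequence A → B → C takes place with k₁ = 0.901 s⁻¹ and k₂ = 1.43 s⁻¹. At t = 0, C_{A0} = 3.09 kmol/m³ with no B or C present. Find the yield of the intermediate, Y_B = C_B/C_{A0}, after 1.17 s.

The intermediate concentration in a first-order A→B→C sequence is C_B = k₁C_{A0}(e^(−k₁t) − e^(−k₂t))/(k₂−k₁).
e^(−k₁t) = e^(−0.901×1.17) = e^(−1.054) = 0.3485; e^(−k₂t) = e^(−1.673) = 0.1877.
C_B = 0.901×3.09/(1.43−0.901) × (0.3485−0.1877) = 5.263×0.1608 = 0.8464 kmol/m³.
Y_B = C_B/C_{A0} = 0.8464/3.09 = 0.274.

0.274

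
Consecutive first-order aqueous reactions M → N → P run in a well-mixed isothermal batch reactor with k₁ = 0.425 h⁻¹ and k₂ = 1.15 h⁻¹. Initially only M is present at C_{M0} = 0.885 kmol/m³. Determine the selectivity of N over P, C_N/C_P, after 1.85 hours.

0.568

Solving the coupled first-order balances gives C_N(t) = [k₁/(k₂−k₁)]·C_{M0}·(e^(−k₁t) − e^(−k₂t)).
e^(−k₁t) = e^(−0.425×1.85) = e^(−0.7863) = 0.4555; e^(−k₂t) = e^(−2.127) = 0.1191.
C_N = 0.425×0.885/(1.15−0.425) × (0.4555−0.1191) = 0.5188×0.3364 = 0.1745 kmol/m³.
C_M = C_{M0}e^(−k₁t) = 0.4032 kmol/m³, so C_P = C_{M0}−C_M−C_N = 0.3073 kmol/m³; C_N/C_P = 0.568.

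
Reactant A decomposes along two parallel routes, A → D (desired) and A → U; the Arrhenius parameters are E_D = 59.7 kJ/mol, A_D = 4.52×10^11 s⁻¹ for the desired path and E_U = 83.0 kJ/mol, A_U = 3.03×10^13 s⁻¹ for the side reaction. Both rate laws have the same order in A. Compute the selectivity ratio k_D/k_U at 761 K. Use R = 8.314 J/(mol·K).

0.593

k_D/k_U = (A_D/A_U)·exp[−(E_D−E_U)/(RT)] = (A_D/A_U)·exp[(E_U−E_D)/(RT)].
(E_U−E_D)/(RT) = (83.0−59.7)×10³/(8.314×761) = 23300/6327 = 3.683.
k_D/k_U = (4.52×10^11/3.03×10^13)·exp(3.683) = 0.01492 × 39.75 = 0.593.
Since E_D < E_U, lowering the temperature improves selectivity toward D.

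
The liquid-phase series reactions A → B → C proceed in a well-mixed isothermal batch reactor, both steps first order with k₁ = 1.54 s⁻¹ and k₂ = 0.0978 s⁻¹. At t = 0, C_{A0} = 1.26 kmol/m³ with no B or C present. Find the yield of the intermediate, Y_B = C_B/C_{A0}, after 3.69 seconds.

0.741

The intermediate concentration in a first-order A→B→C sequence is C_B = k₁C_{A0}(e^(−k₁t) − e^(−k₂t))/(k₂−k₁).
e^(−k₁t) = e^(−1.54×3.69) = e^(−5.683) = 0.003405; e^(−k₂t) = e^(−0.3609) = 0.6971.
C_B = 1.54×1.26/(0.0978−1.54) × (0.003405−0.6971) = (-1.345)×(-0.6937) = 0.9333 kmol/m³.
Y_B = C_B/C_{A0} = 0.9333/1.26 = 0.741.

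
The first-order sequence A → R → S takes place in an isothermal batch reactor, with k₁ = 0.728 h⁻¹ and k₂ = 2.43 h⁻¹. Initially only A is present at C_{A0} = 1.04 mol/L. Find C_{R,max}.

At the optimum, C_{R,max}/C_{A0} = (k₁/k₂)^[k₂/(k₂−k₁)].
= (0.728/2.43)^(2.43/(2.43−0.728)) = (0.2996)^(1.428) = 0.1789.
C_{R,max} = 0.1789×1.04 = 0.186 mol/L.

0.186 mol/L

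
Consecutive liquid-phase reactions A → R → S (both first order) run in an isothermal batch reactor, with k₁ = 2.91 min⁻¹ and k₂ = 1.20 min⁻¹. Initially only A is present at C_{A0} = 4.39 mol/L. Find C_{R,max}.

At the optimum, C_{R,max}/C_{A0} = (k₁/k₂)^[k₂/(k₂−k₁)].
= (2.91/1.20)^(1.20/(1.20−2.91)) = (2.425)^(-0.7018) = 0.5371.
C_{R,max} = 0.5371×4.39 = 2.36 mol/L.

2.36 mol/L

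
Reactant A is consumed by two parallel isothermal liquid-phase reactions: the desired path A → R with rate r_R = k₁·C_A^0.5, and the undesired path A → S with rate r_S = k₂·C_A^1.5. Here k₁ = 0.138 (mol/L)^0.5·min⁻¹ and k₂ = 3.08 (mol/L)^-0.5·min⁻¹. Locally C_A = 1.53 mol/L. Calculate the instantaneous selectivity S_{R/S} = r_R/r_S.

S_{R/S} = r_R/r_S = (k₁·C_A^0.5)/(k₂·C_A^1.5) = (k₁/k₂)·C_A⁻¹.
= (0.138×1.530^0.5) / (3.08×1.530^1.5) = 0.1707/5.829 = 0.0293.
The undesired path is higher order in A, so low C_A (CSTR or dilute feed) favours R.

0.0293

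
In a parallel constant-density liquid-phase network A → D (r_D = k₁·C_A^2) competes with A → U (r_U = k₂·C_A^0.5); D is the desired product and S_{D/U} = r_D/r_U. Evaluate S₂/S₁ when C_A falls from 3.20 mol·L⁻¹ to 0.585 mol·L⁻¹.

S_{D/U} = (k₁/k₂)·C_A^1.5, so S₂/S₁ = (C_{A,2}/C_{A,1})^1.5.
= (0.585/3.20)^1.5 = (0.1828)^1.5 = 0.0782.
Selectivity toward D falls as C_A falls — high-concentration operation is favoured.

0.0782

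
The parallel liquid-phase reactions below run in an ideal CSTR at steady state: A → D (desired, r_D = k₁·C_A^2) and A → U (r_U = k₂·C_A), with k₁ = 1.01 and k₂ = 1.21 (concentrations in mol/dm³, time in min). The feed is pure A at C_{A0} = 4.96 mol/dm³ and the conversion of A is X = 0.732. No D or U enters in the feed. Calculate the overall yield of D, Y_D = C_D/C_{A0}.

Exit C_A = C_{A0}(1−X) = 4.96×0.268 = 1.329 mol/dm³.
Rates in a CSTR are evaluated at the outlet concentration: r_D = 1.01×1.329^2 = 1.785, r_U = 1.21×1.329 = 1.608.
Fraction of consumed A going to D: r_D/(r_D+r_U) = 0.5260.
C_D = 0.5260·C_{A0}·X = 0.5260×4.96×0.732 = 1.91 mol/dm³; Y_D = C_D/C_{A0} = 0.385.

0.385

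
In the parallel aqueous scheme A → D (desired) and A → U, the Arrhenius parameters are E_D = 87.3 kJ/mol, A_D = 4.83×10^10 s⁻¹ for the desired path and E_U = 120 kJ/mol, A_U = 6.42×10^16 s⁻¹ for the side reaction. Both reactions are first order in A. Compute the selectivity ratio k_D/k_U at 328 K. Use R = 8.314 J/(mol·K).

Since both paths have the same order in A, the concentration cancels and S_{D/U} = k_D/k_U = (A_D/A_U)·exp[(E_U−E_D)/(RT)].
(E_U−E_D)/(RT) = (120−87.3)×10³/(8.314×328) = 32700/2727 = 11.99.
k_D/k_U = (4.83×10^10/6.42×10^16)·exp(11.99) = 7.523×10^-7 × 1.613×10^5 = 0.121.

0.121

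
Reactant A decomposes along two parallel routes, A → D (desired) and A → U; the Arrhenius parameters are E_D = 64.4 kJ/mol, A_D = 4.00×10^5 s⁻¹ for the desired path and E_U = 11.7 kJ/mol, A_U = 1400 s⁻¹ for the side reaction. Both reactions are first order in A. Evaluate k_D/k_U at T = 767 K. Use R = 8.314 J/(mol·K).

0.0736

With equal orders, S_{D/U} = k_D/k_U = (A_D/A_U)·exp[(E_U−E_D)/(RT)].
(E_U−E_D)/(RT) = (11.7−64.4)×10³/(8.314×767) = -52700/6377 = -8.264.
k_D/k_U = (4.00×10^5/1400)·exp(-8.264) = 285.7 × 2.576×10^-4 = 0.0736.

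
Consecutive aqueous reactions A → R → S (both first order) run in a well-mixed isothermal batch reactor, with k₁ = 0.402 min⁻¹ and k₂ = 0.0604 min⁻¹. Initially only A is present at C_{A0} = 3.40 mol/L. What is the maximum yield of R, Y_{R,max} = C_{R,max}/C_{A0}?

0.715

For a first-order series the maximum intermediate yield is C_{R,max}/C_{A0} = (k₁/k₂)^[k₂/(k₂−k₁)].
= (0.402/0.0604)^(0.0604/(0.0604−0.402)) = (6.656)^(-0.1768) = 0.7152.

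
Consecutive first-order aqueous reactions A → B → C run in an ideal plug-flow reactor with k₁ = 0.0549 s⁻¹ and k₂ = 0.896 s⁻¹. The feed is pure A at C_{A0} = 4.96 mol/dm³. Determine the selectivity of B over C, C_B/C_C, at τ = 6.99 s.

0.162

For first-order series with pure A initially, C_B(τ) = k₁C_{A0}/(k₂−k₁)·(e^(−k₁τ) − e^(−k₂τ)).
e^(−k₁τ) = e^(−0.0549×6.99) = e^(−0.3838) = 0.6813; e^(−k₂τ) = e^(−6.263) = 0.001905.
C_B = 0.0549×4.96/(0.896−0.0549) × (0.6813−0.001905) = 0.3237×0.6794 = 0.2200 mol/dm³.
C_A = C_{A0}e^(−k₁τ) = 3.379 mol/dm³, so C_C = C_{A0}−C_A−C_B = 1.361 mol/dm³; C_B/C_C = 0.162.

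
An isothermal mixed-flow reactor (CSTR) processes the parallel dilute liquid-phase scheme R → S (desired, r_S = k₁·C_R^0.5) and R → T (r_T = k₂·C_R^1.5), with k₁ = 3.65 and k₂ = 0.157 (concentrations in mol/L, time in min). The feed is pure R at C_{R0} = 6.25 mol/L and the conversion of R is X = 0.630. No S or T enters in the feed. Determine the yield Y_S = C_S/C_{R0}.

Exit C_R = C_{R0}(1−X) = 6.25×0.370 = 2.312 mol/L.
In a CSTR the entire volume is at exit conditions, so r_S = 3.65×2.312^0.5 = 5.551 and r_T = 0.157×2.312^1.5 = 0.5521.
Fraction of consumed R going to S: r_S/(r_S+r_T) = 0.9095.
C_S = 0.9095·C_{R0}·X = 0.9095×6.25×0.630 = 3.58 mol/L; Y_S = C_S/C_{R0} = 0.573.

0.573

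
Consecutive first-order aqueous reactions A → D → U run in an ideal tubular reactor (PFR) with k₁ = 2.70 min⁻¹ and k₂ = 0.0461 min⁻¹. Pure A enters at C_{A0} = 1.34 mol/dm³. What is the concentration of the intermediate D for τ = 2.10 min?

1.23 mol/dm³

For first-order series with pure A initially, C_D(τ) = k₁C_{A0}/(k₂−k₁)·(e^(−k₁τ) − e^(−k₂τ)).
e^(−k₁τ) = e^(−2.70×2.10) = e^(−5.670) = 0.003448; e^(−k₂τ) = e^(−0.09681) = 0.9077.
C_D = 2.70×1.34/(0.0461−2.70) × (0.003448−0.9077) = (-1.363)×(-0.9043) = 1.233 mol/dm³.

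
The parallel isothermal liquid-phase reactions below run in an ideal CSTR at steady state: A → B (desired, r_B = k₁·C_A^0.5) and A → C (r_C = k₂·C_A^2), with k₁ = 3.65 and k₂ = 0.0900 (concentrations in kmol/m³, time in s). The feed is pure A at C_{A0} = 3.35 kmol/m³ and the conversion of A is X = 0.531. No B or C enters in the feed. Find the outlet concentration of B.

1.70 kmol/m³

Exit C_A = C_{A0}(1−X) = 3.35×0.469 = 1.571 kmol/m³.
A CSTR operates uniformly at the exit composition, giving r_B = 4.575 and r_C = 0.2222 (each k·C_A^n at C_A = 1.571).
Fraction of consumed A going to B: r_B/(r_B+r_C) = 0.9537.
C_B = 0.9537·C_{A0}·X = 0.9537×3.35×0.531 = 1.70 kmol/m³.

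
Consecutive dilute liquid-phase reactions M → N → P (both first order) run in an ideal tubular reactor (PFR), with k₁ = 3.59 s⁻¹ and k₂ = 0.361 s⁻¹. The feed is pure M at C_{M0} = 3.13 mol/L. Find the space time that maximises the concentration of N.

0.711 s

The intermediate peaks when r₁ = r₂, i.e. k₁e^(−k₁τ) = k₂e^(−k₂τ), giving τ_opt = ln(k₂/k₁)/(k₂−k₁).
= ln(0.361/3.59)/(0.361−3.59) = ln(0.1006)/-3.229 = -2.297/-3.229 = 0.711 s.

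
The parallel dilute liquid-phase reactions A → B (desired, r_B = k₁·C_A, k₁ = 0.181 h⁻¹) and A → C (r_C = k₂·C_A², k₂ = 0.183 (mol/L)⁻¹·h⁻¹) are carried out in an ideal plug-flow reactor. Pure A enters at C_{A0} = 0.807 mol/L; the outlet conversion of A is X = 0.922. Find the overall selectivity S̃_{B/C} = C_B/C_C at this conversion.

2.46

C_A = C_{A0}(1−X) = 0.06295 mol/L.
Along a PFR/batch, dC_B/dC_A = −r_B/(r_B+r_C) = −k₁/(k₁+k₂·C_A).
Integrating from C_{A0} to C_A: C_B = (0.181/0.183)·ln[(0.181+0.183·0.807)/(0.181+0.183·0.0629)] = 0.9891·ln(0.3287/0.1925) = 0.5290 mol/L.
C_C = (C_{A0}−C_A)−C_B = 0.2150 mol/L; S̃_{B/C} = 0.5290/0.2150 = 2.46.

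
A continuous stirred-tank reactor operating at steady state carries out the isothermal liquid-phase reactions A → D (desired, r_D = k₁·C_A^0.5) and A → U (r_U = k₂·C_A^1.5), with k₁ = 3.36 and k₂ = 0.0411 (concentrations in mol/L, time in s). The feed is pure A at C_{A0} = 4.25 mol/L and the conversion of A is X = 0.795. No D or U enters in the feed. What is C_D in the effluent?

3.34 mol/L

Exit C_A = C_{A0}(1−X) = 4.25×0.205 = 0.8712 mol/L.
Rates in a CSTR are evaluated at the outlet concentration: r_D = 3.36×0.8712^0.5 = 3.136, r_U = 0.0411×0.8712^1.5 = 0.03342.
Fraction of consumed A going to D: r_D/(r_D+r_U) = 0.9895.
C_D = 0.9895·C_{A0}·X = 0.9895×4.25×0.795 = 3.34 mol/L.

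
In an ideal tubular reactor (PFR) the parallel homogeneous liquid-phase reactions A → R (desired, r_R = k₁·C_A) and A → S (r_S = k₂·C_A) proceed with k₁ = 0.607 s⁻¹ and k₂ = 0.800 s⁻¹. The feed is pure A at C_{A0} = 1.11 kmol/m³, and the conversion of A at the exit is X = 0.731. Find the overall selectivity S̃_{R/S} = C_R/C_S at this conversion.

0.759

C_A = C_{A0}(1−X) = 0.2986 kmol/m³.
Both paths are first order in A, so the instantaneous fraction to R is constant: dC_R/d(−C_A) = k₁/(k₁+k₂) = 0.4314.
C_R = 0.4314·(C_{A0}−C_A) = 0.4314×0.8114 = 0.350 kmol/m³.
C_S = (C_{A0}−C_A)−C_R = 0.4614 kmol/m³; S̃_{R/S} = 0.3501/0.4614 = 0.759.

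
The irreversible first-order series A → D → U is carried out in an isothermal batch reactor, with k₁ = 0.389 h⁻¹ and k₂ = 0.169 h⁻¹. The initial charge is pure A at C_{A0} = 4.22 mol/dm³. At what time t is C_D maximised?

For first-order series the maximum of C_D occurs at t_opt = ln(k₂/k₁)/(k₂−k₁).
= ln(0.169/0.389)/(0.169−0.389) = ln(0.4344)/-0.2200 = -0.8337/-0.2200 = 3.79 h.

3.79 h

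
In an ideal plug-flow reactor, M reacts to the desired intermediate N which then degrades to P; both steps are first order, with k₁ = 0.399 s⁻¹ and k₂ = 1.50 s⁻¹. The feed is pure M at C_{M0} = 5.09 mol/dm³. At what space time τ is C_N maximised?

1.20 s

For first-order series the maximum of C_N occurs at τ_opt = ln(k₂/k₁)/(k₂−k₁).
= ln(1.50/0.399)/(1.50−0.399) = ln(3.759)/1.101 = 1.324/1.101 = 1.20 s.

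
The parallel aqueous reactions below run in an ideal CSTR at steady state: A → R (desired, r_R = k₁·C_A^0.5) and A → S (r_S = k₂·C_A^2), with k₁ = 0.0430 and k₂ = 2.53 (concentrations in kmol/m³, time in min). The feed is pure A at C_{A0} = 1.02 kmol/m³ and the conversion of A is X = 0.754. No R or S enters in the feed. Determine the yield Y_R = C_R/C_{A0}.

Exit C_A = C_{A0}(1−X) = 1.02×0.246 = 0.2509 kmol/m³.
In a CSTR the entire volume is at exit conditions, so r_R = 0.0430×0.2509^0.5 = 0.02154 and r_S = 2.53×0.2509^2 = 0.1593.
Fraction of consumed A going to R: r_R/(r_R+r_S) = 0.1191.
C_R = 0.1191·C_{A0}·X = 0.1191×1.02×0.754 = 0.0916 kmol/m³; Y_R = C_R/C_{A0} = 0.0898.

0.0898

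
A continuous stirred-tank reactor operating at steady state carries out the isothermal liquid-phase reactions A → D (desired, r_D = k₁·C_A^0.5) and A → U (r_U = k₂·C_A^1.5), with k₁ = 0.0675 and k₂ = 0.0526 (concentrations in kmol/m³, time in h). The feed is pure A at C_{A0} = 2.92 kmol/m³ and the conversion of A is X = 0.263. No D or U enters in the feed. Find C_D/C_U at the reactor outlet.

Exit C_A = C_{A0}(1−X) = 2.92×0.737 = 2.152 kmol/m³.
A CSTR operates uniformly at the exit composition, giving r_D = 0.09902 and r_U = 0.1661 (each k·C_A^n at C_A = 2.152).
Overall selectivity = C_D/C_U = r_Dτ/(r_Uτ) = r_D/r_U = 0.596.

0.596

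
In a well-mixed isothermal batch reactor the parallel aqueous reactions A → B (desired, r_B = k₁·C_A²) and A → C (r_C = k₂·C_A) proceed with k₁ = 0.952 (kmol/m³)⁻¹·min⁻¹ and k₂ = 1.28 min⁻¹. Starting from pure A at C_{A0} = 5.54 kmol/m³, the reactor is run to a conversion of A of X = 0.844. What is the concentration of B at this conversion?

3.15 kmol/m³

C_A = C_{A0}(1−X) = 0.8642 kmol/m³.
Along a PFR/batch, dC_C/dC_A = −r_C/(r_B+r_C) = −k₂/(k₂+k₁·C_A).
Integrating from C_{A0} to C_A: C_C = (1.28/0.952)·ln[(1.28+0.952·5.54)/(1.28+0.952·0.864)] = 1.345·ln(6.554/2.103) = 1.529 kmol/m³.
Then C_B = (C_{A0}−C_A) − C_C = 4.676 − 1.529 = 3.147 kmol/m³.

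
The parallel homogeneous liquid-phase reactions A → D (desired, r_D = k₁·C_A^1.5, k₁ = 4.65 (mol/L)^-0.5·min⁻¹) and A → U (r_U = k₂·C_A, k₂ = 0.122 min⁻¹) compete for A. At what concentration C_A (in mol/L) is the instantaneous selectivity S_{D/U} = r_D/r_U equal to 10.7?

S_{D/U} = (k₁/k₂)·C_A^0.5 ⇒ C_A = (S·k₂/k₁)^(2).
= (10.7×0.122/4.65)^(2) = (0.2807)^(2) = 0.0788 mol/L.

0.0788 mol/L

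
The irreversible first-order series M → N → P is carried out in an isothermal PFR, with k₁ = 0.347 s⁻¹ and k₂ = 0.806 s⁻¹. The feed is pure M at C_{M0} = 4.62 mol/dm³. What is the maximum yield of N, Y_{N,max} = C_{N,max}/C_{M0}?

0.228

At the optimum, C_{N,max}/C_{M0} = (k₁/k₂)^[k₂/(k₂−k₁)].
= (0.347/0.806)^(0.806/(0.806−0.347)) = (0.4305)^(1.756) = 0.2277.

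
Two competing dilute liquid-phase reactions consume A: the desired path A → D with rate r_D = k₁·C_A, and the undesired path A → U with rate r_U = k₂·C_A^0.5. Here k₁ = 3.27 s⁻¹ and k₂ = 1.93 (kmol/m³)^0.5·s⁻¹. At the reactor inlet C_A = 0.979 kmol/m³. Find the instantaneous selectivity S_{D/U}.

1.68

S_{D/U} = r_D/r_U = (k₁·C_A)/(k₂·C_A^0.5) = (k₁/k₂)·C_A^0.5.
= (3.27×0.9790) / (1.93×0.9790^0.5) = 3.201/1.910 = 1.68.
Since the desired path is higher order in A, keeping C_A high (PFR or concentrated feed) favours D.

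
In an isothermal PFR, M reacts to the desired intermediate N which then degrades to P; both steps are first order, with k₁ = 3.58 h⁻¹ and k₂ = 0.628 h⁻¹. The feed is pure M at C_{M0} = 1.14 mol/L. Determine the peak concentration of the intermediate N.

At the optimum, C_{N,max}/C_{M0} = (k₁/k₂)^[k₂/(k₂−k₁)].
= (3.58/0.628)^(0.628/(0.628−3.58)) = (5.701)^(-0.2127) = 0.6905.
C_{N,max} = 0.6905×1.14 = 0.787 mol/L.

0.787 mol/L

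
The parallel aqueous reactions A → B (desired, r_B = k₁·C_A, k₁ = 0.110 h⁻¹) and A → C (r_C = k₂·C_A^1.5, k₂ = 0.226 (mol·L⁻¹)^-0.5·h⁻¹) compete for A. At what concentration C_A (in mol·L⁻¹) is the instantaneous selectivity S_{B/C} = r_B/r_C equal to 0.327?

2.22 mol·L⁻¹

S_{B/C} = (k₁/k₂)·C_A^-0.5 ⇒ C_A = (S·k₂/k₁)^(-2).
= (0.327×0.226/0.110)^(-2) = (0.6718)^(-2) = 2.22 mol·L⁻¹.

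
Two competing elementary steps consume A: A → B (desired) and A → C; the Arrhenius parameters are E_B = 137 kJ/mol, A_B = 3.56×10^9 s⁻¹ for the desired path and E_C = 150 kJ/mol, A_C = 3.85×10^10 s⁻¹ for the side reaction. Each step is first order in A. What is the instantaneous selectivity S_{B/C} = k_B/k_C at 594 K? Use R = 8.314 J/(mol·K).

1.29

k_B/k_C = (A_B/A_C)·exp[−(E_B−E_C)/(RT)] = (A_B/A_C)·exp[(E_C−E_B)/(RT)].
(E_C−E_B)/(RT) = (150−137)×10³/(8.314×594) = 13000/4939 = 2.632.
k_B/k_C = (3.56×10^9/3.85×10^10)·exp(2.632) = 0.09247 × 13.91 = 1.29.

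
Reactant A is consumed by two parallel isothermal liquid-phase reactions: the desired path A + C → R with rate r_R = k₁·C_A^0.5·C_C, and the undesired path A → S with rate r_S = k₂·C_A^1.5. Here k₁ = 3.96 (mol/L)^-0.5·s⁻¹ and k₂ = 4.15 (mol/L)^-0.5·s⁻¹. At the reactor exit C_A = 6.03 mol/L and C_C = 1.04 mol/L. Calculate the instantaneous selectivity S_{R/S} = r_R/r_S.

0.165

S_{R/S} = r_R/r_S = (k₁·C_A^0.5·C_C)/(k₂·C_A^1.5) = (k₁/k₂)·C_A⁻¹·C_C.
= (3.96×6.030^0.5×1.040) / (4.15×6.030^1.5) = 10.11/61.45 = 0.165.
The undesired path is higher order in A, so low C_A (CSTR or dilute feed) favours R.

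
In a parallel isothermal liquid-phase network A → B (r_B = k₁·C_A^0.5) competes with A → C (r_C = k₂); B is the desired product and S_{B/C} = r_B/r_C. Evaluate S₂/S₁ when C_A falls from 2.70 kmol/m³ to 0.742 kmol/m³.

S_{B/C} = (k₁/k₂)·C_A^0.5, so S₂/S₁ = (C_{A,2}/C_{A,1})^0.5.
= (0.742/2.70)^0.5 = (0.2748)^0.5 = 0.524.

0.524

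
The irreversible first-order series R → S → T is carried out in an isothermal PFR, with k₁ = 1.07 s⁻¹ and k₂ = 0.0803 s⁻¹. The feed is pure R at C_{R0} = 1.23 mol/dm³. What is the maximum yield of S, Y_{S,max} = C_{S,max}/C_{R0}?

For a first-order series the maximum intermediate yield is C_{S,max}/C_{R0} = (k₁/k₂)^[k₂/(k₂−k₁)].
= (1.07/0.0803)^(0.0803/(0.0803−1.07)) = (13.33)^(-0.08114) = 0.8105.

0.810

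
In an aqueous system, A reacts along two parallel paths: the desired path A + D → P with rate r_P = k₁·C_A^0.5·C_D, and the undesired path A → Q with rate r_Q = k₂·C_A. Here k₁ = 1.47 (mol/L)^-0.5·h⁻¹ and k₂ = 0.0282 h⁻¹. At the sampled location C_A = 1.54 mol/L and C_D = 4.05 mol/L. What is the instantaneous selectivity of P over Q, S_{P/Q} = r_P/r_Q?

170

S_{P/Q} = r_P/r_Q = (k₁·C_A^0.5·C_D)/(k₂·C_A) = (k₁/k₂)·C_A^-0.5·C_D.
= (1.47×1.540^0.5×4.050) / (0.0282×1.540) = 7.388/0.04343 = 170.
The undesired path is higher order in A, so low C_A (CSTR or dilute feed) favours P.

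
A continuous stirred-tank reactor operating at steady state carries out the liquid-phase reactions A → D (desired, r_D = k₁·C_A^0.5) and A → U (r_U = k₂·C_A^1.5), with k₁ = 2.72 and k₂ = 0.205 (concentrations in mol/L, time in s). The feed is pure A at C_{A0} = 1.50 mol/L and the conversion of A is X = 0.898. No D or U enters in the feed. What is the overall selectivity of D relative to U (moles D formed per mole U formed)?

Exit C_A = C_{A0}(1−X) = 1.50×0.102 = 0.1530 mol/L.
In a CSTR the entire volume is at exit conditions, so r_D = 2.72×0.1530^0.5 = 1.064 and r_U = 0.205×0.1530^1.5 = 0.01227.
Overall selectivity = C_D/C_U = r_Dτ/(r_Uτ) = r_D/r_U = 86.7.

86.7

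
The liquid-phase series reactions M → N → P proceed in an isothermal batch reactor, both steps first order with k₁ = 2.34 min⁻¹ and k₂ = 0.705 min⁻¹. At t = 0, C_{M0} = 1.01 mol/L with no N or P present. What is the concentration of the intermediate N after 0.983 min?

Solving the coupled first-order balances gives C_N(t) = [k₁/(k₂−k₁)]·C_{M0}·(e^(−k₁t) − e^(−k₂t)).
e^(−k₁t) = e^(−2.34×0.983) = e^(−2.300) = 0.1002; e^(−k₂t) = e^(−0.6930) = 0.5001.
C_N = 2.34×1.01/(0.705−2.34) × (0.1002−0.5001) = (-1.446)×(-0.3998) = 0.5780 mol/L.

0.578 mol/L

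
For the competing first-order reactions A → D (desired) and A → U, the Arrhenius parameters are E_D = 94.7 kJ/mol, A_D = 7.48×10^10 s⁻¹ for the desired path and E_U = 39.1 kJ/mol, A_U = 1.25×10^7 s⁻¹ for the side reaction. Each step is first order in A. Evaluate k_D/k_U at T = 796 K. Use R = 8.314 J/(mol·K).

With equal orders, S_{D/U} = k_D/k_U = (A_D/A_U)·exp[(E_U−E_D)/(RT)].
(E_U−E_D)/(RT) = (39.1−94.7)×10³/(8.314×796) = -55600/6618 = -8.401.
k_D/k_U = (7.48×10^10/1.25×10^7)·exp(-8.401) = 5984 × 2.246×10^-4 = 1.34.

1.34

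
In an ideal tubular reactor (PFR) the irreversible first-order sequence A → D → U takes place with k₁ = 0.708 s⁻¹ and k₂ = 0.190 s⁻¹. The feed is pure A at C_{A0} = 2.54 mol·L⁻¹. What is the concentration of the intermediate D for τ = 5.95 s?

1.07 mol·L⁻¹

The intermediate concentration in a first-order A→B→C sequence is C_D = k₁C_{A0}(e^(−k₁τ) − e^(−k₂τ))/(k₂−k₁).
e^(−k₁τ) = e^(−0.708×5.95) = e^(−4.213) = 0.01481; e^(−k₂τ) = e^(−1.131) = 0.3229.
C_D = 0.708×2.54/(0.190−0.708) × (0.01481−0.3229) = (-3.472)×(-0.3081) = 1.069 mol·L⁻¹.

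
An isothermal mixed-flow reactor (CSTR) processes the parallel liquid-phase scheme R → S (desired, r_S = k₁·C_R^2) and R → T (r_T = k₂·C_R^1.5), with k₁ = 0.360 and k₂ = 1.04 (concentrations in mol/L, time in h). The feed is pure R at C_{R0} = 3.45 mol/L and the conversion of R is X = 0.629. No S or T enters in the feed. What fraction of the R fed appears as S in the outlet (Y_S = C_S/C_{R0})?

0.177

Exit C_R = C_{R0}(1−X) = 3.45×0.371 = 1.280 mol/L.
Rates in a CSTR are evaluated at the outlet concentration: r_S = 0.360×1.280^2 = 0.5898, r_T = 1.04×1.280^1.5 = 1.506.
Fraction of consumed R going to S: r_S/(r_S+r_T) = 0.2814.
C_S = 0.2814·C_{R0}·X = 0.2814×3.45×0.629 = 0.611 mol/L; Y_S = C_S/C_{R0} = 0.177.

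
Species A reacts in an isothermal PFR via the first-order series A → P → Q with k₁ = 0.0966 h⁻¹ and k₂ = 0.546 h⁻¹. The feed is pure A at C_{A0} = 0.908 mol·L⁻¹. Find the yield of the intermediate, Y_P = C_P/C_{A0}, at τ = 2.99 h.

Solving the coupled first-order balances gives C_P(τ) = [k₁/(k₂−k₁)]·C_{A0}·(e^(−k₁τ) − e^(−k₂τ)).
e^(−k₁τ) = e^(−0.0966×2.99) = e^(−0.2888) = 0.7491; e^(−k₂τ) = e^(−1.633) = 0.1954.
C_P = 0.0966×0.908/(0.546−0.0966) × (0.7491−0.1954) = 0.1952×0.5537 = 0.1081 mol·L⁻¹.
Y_P = C_P/C_{A0} = 0.1081/0.908 = 0.119.

0.119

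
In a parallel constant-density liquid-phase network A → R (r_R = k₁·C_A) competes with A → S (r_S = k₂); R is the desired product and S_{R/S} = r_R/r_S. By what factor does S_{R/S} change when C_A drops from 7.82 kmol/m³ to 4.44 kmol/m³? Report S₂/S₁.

S_{R/S} = (k₁/k₂)·C_A, so S₂/S₁ = (C_{A,2}/C_{A,1}).
= 4.44/7.82 = 0.568.

0.568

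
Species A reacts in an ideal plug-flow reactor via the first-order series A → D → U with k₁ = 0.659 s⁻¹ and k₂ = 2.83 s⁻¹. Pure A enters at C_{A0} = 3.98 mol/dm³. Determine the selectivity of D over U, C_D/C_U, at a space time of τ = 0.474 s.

Solving the coupled first-order balances gives C_D(τ) = [k₁/(k₂−k₁)]·C_{A0}·(e^(−k₁τ) − e^(−k₂τ)).
e^(−k₁τ) = e^(−0.659×0.474) = e^(−0.3124) = 0.7317; e^(−k₂τ) = e^(−1.341) = 0.2615.
C_D = 0.659×3.98/(2.83−0.659) × (0.7317−0.2615) = 1.208×0.4702 = 0.5681 mol/dm³.
C_A = C_{A0}e^(−k₁τ) = 2.912 mol/dm³, so C_U = C_{A0}−C_A−C_D = 0.4997 mol/dm³; C_D/C_U = 1.14.

1.14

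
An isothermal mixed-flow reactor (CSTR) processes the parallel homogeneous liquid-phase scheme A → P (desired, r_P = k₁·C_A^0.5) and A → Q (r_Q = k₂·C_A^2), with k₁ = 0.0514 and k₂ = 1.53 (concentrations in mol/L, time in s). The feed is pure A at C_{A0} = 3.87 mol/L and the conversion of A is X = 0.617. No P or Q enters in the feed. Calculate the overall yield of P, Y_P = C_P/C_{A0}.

Exit C_A = C_{A0}(1−X) = 3.87×0.383 = 1.482 mol/L.
A CSTR operates uniformly at the exit composition, giving r_P = 0.06258 and r_Q = 3.361 (each k·C_A^n at C_A = 1.482).
Fraction of consumed A going to P: r_P/(r_P+r_Q) = 0.01828.
C_P = 0.01828·C_{A0}·X = 0.01828×3.87×0.617 = 0.0436 mol/L; Y_P = C_P/C_{A0} = 0.0113.

0.0113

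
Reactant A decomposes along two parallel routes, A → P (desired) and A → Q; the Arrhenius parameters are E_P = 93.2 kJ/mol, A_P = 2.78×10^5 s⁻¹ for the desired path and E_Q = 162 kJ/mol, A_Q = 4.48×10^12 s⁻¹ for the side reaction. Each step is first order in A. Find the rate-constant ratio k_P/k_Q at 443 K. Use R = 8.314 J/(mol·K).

k_P/k_Q = (A_P/A_Q)·exp[−(E_P−E_Q)/(RT)] = (A_P/A_Q)·exp[(E_Q−E_P)/(RT)].
(E_Q−E_P)/(RT) = (162−93.2)×10³/(8.314×443) = 68800/3683 = 18.68.
k_P/k_Q = (2.78×10^5/4.48×10^12)·exp(18.68) = 6.205×10^-8 × 1.296×10^8 = 8.04.
Since E_P < E_Q, lowering the temperature improves selectivity toward P.

8.04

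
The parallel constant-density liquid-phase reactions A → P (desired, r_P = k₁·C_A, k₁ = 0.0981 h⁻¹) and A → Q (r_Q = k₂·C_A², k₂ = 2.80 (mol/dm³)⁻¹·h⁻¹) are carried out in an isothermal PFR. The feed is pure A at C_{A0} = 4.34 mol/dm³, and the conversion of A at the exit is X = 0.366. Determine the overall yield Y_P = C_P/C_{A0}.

C_A = C_{A0}(1−X) = 2.752 mol/dm³.
Along a PFR/batch, dC_P/dC_A = −r_P/(r_P+r_Q) = −k₁/(k₁+k₂·C_A).
Integrating from C_{A0} to C_A: C_P = (0.0981/2.80)·ln[(0.0981+2.80·4.34)/(0.0981+2.80·2.75)] = 0.03504·ln(12.25/7.802) = 0.01580 mol/dm³.
Y_P = C_P/C_{A0} = 0.01580/4.34 = 0.00364.

0.00364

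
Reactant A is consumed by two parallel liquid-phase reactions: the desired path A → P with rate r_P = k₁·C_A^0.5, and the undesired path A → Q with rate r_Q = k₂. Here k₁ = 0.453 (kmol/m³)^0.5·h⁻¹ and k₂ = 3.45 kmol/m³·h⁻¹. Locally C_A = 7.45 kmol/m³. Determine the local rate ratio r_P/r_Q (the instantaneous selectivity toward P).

S_{P/Q} = r_P/r_Q = (k₁·C_A^0.5)/(k₂) = (k₁/k₂)·C_A^0.5.
= (0.453×7.450^0.5) / (3.45) = 1.236/3.450 = 0.358.
Since the desired path is higher order in A, keeping C_A high (PFR or concentrated feed) favours P.

0.358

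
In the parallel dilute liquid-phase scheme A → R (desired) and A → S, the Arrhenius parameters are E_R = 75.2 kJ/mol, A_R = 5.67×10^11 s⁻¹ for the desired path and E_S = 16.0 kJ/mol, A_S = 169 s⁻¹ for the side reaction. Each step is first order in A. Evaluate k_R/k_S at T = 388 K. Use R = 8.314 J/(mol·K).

k_R/k_S = (A_R/A_S)·exp[−(E_R−E_S)/(RT)] = (A_R/A_S)·exp[(E_S−E_R)/(RT)].
(E_S−E_R)/(RT) = (16.0−75.2)×10³/(8.314×388) = -59200/3226 = -18.35.
k_R/k_S = (5.67×10^11/169)·exp(-18.35) = 3.355×10^9 × 1.071×10^-8 = 35.9.

35.9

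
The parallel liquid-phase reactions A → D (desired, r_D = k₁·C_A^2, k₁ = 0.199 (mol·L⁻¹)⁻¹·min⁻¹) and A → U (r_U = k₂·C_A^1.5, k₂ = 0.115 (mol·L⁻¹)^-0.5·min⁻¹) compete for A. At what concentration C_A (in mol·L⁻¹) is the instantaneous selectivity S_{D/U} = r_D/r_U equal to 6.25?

S_{D/U} = (k₁/k₂)·C_A^0.5 ⇒ C_A = (S·k₂/k₁)^(2).
= (6.25×0.115/0.199)^(2) = (3.612)^(2) = 13.0 mol·L⁻¹.

13.0 mol·L⁻¹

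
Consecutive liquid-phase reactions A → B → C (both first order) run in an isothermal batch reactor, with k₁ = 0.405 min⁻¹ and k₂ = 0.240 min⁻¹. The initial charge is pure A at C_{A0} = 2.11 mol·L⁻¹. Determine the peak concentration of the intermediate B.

0.986 mol·L⁻¹

At the optimum, C_{B,max}/C_{A0} = (k₁/k₂)^[k₂/(k₂−k₁)].
= (0.405/0.240)^(0.240/(0.240−0.405)) = (1.688)^(-1.455) = 0.4672.
C_{B,max} = 0.4672×2.11 = 0.986 mol·L⁻¹.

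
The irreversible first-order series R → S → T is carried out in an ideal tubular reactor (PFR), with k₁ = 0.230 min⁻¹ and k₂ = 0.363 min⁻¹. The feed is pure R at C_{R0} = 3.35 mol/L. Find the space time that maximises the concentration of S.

3.43 min

For first-order series the maximum of C_S occurs at τ_opt = ln(k₂/k₁)/(k₂−k₁).
= ln(0.363/0.230)/(0.363−0.230) = ln(1.578)/0.1330 = 0.4563/0.1330 = 3.43 min.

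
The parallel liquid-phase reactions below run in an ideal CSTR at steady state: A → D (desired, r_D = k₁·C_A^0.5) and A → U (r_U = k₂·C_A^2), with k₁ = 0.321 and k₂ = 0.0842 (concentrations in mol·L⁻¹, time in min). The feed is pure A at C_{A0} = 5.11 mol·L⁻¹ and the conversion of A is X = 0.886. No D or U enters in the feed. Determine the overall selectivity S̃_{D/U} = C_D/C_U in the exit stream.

Exit C_A = C_{A0}(1−X) = 5.11×0.114 = 0.5825 mol·L⁻¹.
A CSTR operates uniformly at the exit composition, giving r_D = 0.2450 and r_U = 0.02857 (each k·C_A^n at C_A = 0.5825).
Overall selectivity = C_D/C_U = r_Dτ/(r_Uτ) = r_D/r_U = 8.57.

8.57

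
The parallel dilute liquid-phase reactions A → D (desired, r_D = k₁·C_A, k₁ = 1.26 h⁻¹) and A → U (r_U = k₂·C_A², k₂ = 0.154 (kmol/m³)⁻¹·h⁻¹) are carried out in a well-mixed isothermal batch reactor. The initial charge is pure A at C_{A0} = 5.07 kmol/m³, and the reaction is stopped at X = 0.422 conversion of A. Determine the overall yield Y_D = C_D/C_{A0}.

0.284

C_A = C_{A0}(1−X) = 2.930 kmol/m³.
Along a PFR/batch, dC_D/dC_A = −r_D/(r_D+r_U) = −k₁/(k₁+k₂·C_A).
Integrating from C_{A0} to C_A: C_D = (1.26/0.154)·ln[(1.26+0.154·5.07)/(1.26+0.154·2.93)] = 8.182·ln(2.041/1.711) = 1.441 kmol/m³.
Y_D = C_D/C_{A0} = 1.441/5.07 = 0.284.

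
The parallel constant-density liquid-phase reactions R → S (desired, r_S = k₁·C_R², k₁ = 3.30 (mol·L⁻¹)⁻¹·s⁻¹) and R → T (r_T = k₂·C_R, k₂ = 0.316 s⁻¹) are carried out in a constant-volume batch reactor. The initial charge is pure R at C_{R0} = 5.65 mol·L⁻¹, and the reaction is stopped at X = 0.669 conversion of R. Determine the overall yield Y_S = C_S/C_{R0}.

C_R = C_{R0}(1−X) = 1.870 mol·L⁻¹.
Along a PFR/batch, dC_T/dC_R = −r_T/(r_S+r_T) = −k₂/(k₂+k₁·C_R).
Integrating from C_{R0} to C_R: C_T = (0.316/3.30)·ln[(0.316+3.30·5.65)/(0.316+3.30·1.87)] = 0.09576·ln(18.96/6.487) = 0.1027 mol·L⁻¹.
Then C_S = (C_{R0}−C_R) − C_T = 3.780 − 0.1027 = 3.677 mol·L⁻¹.
Y_S = C_S/C_{R0} = 3.677/5.65 = 0.651.

0.651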